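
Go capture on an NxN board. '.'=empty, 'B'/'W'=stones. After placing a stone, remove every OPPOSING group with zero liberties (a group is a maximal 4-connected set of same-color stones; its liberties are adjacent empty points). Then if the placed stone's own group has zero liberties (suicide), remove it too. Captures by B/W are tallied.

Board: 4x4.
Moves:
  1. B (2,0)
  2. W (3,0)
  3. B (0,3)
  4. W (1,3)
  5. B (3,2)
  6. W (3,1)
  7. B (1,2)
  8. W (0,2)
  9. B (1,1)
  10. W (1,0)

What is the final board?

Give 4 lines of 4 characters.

Answer: ..W.
WBBW
B...
WWB.

Derivation:
Move 1: B@(2,0) -> caps B=0 W=0
Move 2: W@(3,0) -> caps B=0 W=0
Move 3: B@(0,3) -> caps B=0 W=0
Move 4: W@(1,3) -> caps B=0 W=0
Move 5: B@(3,2) -> caps B=0 W=0
Move 6: W@(3,1) -> caps B=0 W=0
Move 7: B@(1,2) -> caps B=0 W=0
Move 8: W@(0,2) -> caps B=0 W=1
Move 9: B@(1,1) -> caps B=0 W=1
Move 10: W@(1,0) -> caps B=0 W=1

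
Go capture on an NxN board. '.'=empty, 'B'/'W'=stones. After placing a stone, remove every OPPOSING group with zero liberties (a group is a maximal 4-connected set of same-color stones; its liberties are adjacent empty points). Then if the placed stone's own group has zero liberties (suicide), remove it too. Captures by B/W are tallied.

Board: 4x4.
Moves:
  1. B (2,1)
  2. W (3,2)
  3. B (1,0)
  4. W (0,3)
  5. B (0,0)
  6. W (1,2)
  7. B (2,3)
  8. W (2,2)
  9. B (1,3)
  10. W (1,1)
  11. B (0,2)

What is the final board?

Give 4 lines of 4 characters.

Answer: B.B.
BWWB
.BWB
..W.

Derivation:
Move 1: B@(2,1) -> caps B=0 W=0
Move 2: W@(3,2) -> caps B=0 W=0
Move 3: B@(1,0) -> caps B=0 W=0
Move 4: W@(0,3) -> caps B=0 W=0
Move 5: B@(0,0) -> caps B=0 W=0
Move 6: W@(1,2) -> caps B=0 W=0
Move 7: B@(2,3) -> caps B=0 W=0
Move 8: W@(2,2) -> caps B=0 W=0
Move 9: B@(1,3) -> caps B=0 W=0
Move 10: W@(1,1) -> caps B=0 W=0
Move 11: B@(0,2) -> caps B=1 W=0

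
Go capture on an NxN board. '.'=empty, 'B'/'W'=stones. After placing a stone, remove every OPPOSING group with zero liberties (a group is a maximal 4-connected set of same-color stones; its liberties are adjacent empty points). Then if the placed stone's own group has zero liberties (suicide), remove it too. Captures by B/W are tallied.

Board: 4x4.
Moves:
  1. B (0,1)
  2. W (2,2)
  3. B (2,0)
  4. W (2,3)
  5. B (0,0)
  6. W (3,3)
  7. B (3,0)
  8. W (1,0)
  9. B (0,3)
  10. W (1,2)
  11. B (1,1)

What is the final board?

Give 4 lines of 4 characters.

Answer: BB.B
.BW.
B.WW
B..W

Derivation:
Move 1: B@(0,1) -> caps B=0 W=0
Move 2: W@(2,2) -> caps B=0 W=0
Move 3: B@(2,0) -> caps B=0 W=0
Move 4: W@(2,3) -> caps B=0 W=0
Move 5: B@(0,0) -> caps B=0 W=0
Move 6: W@(3,3) -> caps B=0 W=0
Move 7: B@(3,0) -> caps B=0 W=0
Move 8: W@(1,0) -> caps B=0 W=0
Move 9: B@(0,3) -> caps B=0 W=0
Move 10: W@(1,2) -> caps B=0 W=0
Move 11: B@(1,1) -> caps B=1 W=0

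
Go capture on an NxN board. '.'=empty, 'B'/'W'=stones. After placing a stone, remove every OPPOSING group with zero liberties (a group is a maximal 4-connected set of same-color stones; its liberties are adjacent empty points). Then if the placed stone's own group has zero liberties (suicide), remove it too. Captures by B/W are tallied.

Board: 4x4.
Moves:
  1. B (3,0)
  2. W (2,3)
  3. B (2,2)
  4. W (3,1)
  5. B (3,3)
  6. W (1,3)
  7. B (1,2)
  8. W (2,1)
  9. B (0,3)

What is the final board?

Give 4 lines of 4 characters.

Move 1: B@(3,0) -> caps B=0 W=0
Move 2: W@(2,3) -> caps B=0 W=0
Move 3: B@(2,2) -> caps B=0 W=0
Move 4: W@(3,1) -> caps B=0 W=0
Move 5: B@(3,3) -> caps B=0 W=0
Move 6: W@(1,3) -> caps B=0 W=0
Move 7: B@(1,2) -> caps B=0 W=0
Move 8: W@(2,1) -> caps B=0 W=0
Move 9: B@(0,3) -> caps B=2 W=0

Answer: ...B
..B.
.WB.
BW.B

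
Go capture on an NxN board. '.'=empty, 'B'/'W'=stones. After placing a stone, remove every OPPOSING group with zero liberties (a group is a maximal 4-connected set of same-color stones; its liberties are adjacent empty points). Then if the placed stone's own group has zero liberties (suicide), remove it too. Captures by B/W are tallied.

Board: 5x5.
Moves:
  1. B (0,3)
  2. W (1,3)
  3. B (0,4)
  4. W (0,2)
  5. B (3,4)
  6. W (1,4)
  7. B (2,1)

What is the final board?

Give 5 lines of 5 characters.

Move 1: B@(0,3) -> caps B=0 W=0
Move 2: W@(1,3) -> caps B=0 W=0
Move 3: B@(0,4) -> caps B=0 W=0
Move 4: W@(0,2) -> caps B=0 W=0
Move 5: B@(3,4) -> caps B=0 W=0
Move 6: W@(1,4) -> caps B=0 W=2
Move 7: B@(2,1) -> caps B=0 W=2

Answer: ..W..
...WW
.B...
....B
.....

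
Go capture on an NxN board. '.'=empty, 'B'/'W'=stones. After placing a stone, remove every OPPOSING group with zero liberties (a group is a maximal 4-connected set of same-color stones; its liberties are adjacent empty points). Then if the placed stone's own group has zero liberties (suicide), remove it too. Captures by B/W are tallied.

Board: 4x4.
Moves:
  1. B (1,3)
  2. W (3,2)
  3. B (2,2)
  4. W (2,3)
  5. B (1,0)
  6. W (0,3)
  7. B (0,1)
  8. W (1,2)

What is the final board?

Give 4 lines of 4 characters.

Move 1: B@(1,3) -> caps B=0 W=0
Move 2: W@(3,2) -> caps B=0 W=0
Move 3: B@(2,2) -> caps B=0 W=0
Move 4: W@(2,3) -> caps B=0 W=0
Move 5: B@(1,0) -> caps B=0 W=0
Move 6: W@(0,3) -> caps B=0 W=0
Move 7: B@(0,1) -> caps B=0 W=0
Move 8: W@(1,2) -> caps B=0 W=1

Answer: .B.W
B.W.
..BW
..W.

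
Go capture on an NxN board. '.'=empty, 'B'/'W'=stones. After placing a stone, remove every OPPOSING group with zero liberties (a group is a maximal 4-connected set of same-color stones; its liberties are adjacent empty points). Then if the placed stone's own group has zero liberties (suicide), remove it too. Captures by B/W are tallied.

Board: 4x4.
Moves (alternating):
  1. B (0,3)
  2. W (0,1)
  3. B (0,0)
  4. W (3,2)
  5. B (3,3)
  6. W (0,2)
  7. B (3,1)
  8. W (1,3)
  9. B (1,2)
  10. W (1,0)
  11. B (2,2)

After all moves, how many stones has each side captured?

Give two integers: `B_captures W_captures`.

Move 1: B@(0,3) -> caps B=0 W=0
Move 2: W@(0,1) -> caps B=0 W=0
Move 3: B@(0,0) -> caps B=0 W=0
Move 4: W@(3,2) -> caps B=0 W=0
Move 5: B@(3,3) -> caps B=0 W=0
Move 6: W@(0,2) -> caps B=0 W=0
Move 7: B@(3,1) -> caps B=0 W=0
Move 8: W@(1,3) -> caps B=0 W=1
Move 9: B@(1,2) -> caps B=0 W=1
Move 10: W@(1,0) -> caps B=0 W=2
Move 11: B@(2,2) -> caps B=1 W=2

Answer: 1 2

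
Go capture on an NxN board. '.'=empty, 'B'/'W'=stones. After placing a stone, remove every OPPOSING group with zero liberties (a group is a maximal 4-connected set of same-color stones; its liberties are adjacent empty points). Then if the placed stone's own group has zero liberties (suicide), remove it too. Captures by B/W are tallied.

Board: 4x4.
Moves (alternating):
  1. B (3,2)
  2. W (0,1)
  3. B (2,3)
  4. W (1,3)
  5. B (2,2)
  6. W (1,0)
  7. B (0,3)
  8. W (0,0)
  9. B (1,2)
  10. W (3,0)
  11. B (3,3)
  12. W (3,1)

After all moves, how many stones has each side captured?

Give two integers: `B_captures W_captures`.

Answer: 1 0

Derivation:
Move 1: B@(3,2) -> caps B=0 W=0
Move 2: W@(0,1) -> caps B=0 W=0
Move 3: B@(2,3) -> caps B=0 W=0
Move 4: W@(1,3) -> caps B=0 W=0
Move 5: B@(2,2) -> caps B=0 W=0
Move 6: W@(1,0) -> caps B=0 W=0
Move 7: B@(0,3) -> caps B=0 W=0
Move 8: W@(0,0) -> caps B=0 W=0
Move 9: B@(1,2) -> caps B=1 W=0
Move 10: W@(3,0) -> caps B=1 W=0
Move 11: B@(3,3) -> caps B=1 W=0
Move 12: W@(3,1) -> caps B=1 W=0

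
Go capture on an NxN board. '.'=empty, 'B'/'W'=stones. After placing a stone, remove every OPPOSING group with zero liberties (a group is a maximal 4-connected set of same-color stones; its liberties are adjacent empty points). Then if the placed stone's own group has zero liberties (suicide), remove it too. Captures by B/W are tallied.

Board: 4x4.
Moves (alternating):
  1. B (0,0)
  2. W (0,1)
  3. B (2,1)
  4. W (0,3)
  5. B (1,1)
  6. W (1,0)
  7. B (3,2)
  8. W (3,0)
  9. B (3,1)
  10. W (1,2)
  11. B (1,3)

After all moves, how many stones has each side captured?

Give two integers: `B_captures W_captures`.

Move 1: B@(0,0) -> caps B=0 W=0
Move 2: W@(0,1) -> caps B=0 W=0
Move 3: B@(2,1) -> caps B=0 W=0
Move 4: W@(0,3) -> caps B=0 W=0
Move 5: B@(1,1) -> caps B=0 W=0
Move 6: W@(1,0) -> caps B=0 W=1
Move 7: B@(3,2) -> caps B=0 W=1
Move 8: W@(3,0) -> caps B=0 W=1
Move 9: B@(3,1) -> caps B=0 W=1
Move 10: W@(1,2) -> caps B=0 W=1
Move 11: B@(1,3) -> caps B=0 W=1

Answer: 0 1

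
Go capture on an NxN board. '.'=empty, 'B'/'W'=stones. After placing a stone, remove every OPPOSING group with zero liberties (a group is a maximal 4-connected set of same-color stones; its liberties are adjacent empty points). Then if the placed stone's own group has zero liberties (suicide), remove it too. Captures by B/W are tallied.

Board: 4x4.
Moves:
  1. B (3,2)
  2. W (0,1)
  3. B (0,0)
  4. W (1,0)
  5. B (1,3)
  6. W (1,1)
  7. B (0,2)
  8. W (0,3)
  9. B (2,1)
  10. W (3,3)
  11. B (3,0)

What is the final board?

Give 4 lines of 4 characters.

Move 1: B@(3,2) -> caps B=0 W=0
Move 2: W@(0,1) -> caps B=0 W=0
Move 3: B@(0,0) -> caps B=0 W=0
Move 4: W@(1,0) -> caps B=0 W=1
Move 5: B@(1,3) -> caps B=0 W=1
Move 6: W@(1,1) -> caps B=0 W=1
Move 7: B@(0,2) -> caps B=0 W=1
Move 8: W@(0,3) -> caps B=0 W=1
Move 9: B@(2,1) -> caps B=0 W=1
Move 10: W@(3,3) -> caps B=0 W=1
Move 11: B@(3,0) -> caps B=0 W=1

Answer: .WB.
WW.B
.B..
B.BW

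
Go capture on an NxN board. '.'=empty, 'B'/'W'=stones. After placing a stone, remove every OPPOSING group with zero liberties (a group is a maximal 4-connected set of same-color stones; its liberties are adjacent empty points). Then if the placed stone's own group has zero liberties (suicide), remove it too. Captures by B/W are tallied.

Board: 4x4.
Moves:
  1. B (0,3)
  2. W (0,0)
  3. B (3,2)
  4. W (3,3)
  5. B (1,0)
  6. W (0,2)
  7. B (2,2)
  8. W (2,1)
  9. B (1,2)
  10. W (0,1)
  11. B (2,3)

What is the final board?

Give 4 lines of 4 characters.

Answer: WWWB
B.B.
.WBB
..B.

Derivation:
Move 1: B@(0,3) -> caps B=0 W=0
Move 2: W@(0,0) -> caps B=0 W=0
Move 3: B@(3,2) -> caps B=0 W=0
Move 4: W@(3,3) -> caps B=0 W=0
Move 5: B@(1,0) -> caps B=0 W=0
Move 6: W@(0,2) -> caps B=0 W=0
Move 7: B@(2,2) -> caps B=0 W=0
Move 8: W@(2,1) -> caps B=0 W=0
Move 9: B@(1,2) -> caps B=0 W=0
Move 10: W@(0,1) -> caps B=0 W=0
Move 11: B@(2,3) -> caps B=1 W=0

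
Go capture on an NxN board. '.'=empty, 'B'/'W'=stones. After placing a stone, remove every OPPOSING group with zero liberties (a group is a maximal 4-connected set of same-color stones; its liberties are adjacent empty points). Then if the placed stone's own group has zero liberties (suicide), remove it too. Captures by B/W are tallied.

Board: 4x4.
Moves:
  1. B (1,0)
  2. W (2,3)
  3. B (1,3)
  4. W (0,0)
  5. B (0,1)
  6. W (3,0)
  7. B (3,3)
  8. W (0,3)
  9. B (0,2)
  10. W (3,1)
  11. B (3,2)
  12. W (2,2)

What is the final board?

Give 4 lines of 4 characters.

Answer: .BB.
B..B
..WW
WW..

Derivation:
Move 1: B@(1,0) -> caps B=0 W=0
Move 2: W@(2,3) -> caps B=0 W=0
Move 3: B@(1,3) -> caps B=0 W=0
Move 4: W@(0,0) -> caps B=0 W=0
Move 5: B@(0,1) -> caps B=1 W=0
Move 6: W@(3,0) -> caps B=1 W=0
Move 7: B@(3,3) -> caps B=1 W=0
Move 8: W@(0,3) -> caps B=1 W=0
Move 9: B@(0,2) -> caps B=2 W=0
Move 10: W@(3,1) -> caps B=2 W=0
Move 11: B@(3,2) -> caps B=2 W=0
Move 12: W@(2,2) -> caps B=2 W=2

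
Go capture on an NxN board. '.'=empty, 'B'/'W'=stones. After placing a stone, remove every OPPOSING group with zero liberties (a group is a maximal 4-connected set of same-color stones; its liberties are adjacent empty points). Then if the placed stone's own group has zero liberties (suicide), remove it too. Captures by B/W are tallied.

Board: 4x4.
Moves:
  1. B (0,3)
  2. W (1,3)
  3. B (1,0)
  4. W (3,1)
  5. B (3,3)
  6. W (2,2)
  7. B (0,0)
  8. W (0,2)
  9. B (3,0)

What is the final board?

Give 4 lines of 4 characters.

Move 1: B@(0,3) -> caps B=0 W=0
Move 2: W@(1,3) -> caps B=0 W=0
Move 3: B@(1,0) -> caps B=0 W=0
Move 4: W@(3,1) -> caps B=0 W=0
Move 5: B@(3,3) -> caps B=0 W=0
Move 6: W@(2,2) -> caps B=0 W=0
Move 7: B@(0,0) -> caps B=0 W=0
Move 8: W@(0,2) -> caps B=0 W=1
Move 9: B@(3,0) -> caps B=0 W=1

Answer: B.W.
B..W
..W.
BW.B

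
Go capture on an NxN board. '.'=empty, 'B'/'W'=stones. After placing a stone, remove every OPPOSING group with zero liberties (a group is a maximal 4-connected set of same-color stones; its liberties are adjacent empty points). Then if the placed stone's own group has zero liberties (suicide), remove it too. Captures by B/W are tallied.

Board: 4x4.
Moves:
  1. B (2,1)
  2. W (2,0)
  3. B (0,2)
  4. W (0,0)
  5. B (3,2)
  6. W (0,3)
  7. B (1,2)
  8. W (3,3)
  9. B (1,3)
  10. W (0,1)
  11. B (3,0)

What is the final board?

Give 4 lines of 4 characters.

Move 1: B@(2,1) -> caps B=0 W=0
Move 2: W@(2,0) -> caps B=0 W=0
Move 3: B@(0,2) -> caps B=0 W=0
Move 4: W@(0,0) -> caps B=0 W=0
Move 5: B@(3,2) -> caps B=0 W=0
Move 6: W@(0,3) -> caps B=0 W=0
Move 7: B@(1,2) -> caps B=0 W=0
Move 8: W@(3,3) -> caps B=0 W=0
Move 9: B@(1,3) -> caps B=1 W=0
Move 10: W@(0,1) -> caps B=1 W=0
Move 11: B@(3,0) -> caps B=1 W=0

Answer: WWB.
..BB
WB..
B.BW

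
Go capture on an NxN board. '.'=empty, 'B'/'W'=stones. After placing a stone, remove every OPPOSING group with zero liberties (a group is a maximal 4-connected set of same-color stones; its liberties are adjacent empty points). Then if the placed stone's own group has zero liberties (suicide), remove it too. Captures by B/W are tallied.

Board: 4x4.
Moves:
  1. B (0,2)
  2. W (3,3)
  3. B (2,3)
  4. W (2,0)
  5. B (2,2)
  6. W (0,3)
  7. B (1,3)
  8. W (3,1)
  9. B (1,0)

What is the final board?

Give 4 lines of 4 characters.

Answer: ..B.
B..B
W.BB
.W.W

Derivation:
Move 1: B@(0,2) -> caps B=0 W=0
Move 2: W@(3,3) -> caps B=0 W=0
Move 3: B@(2,3) -> caps B=0 W=0
Move 4: W@(2,0) -> caps B=0 W=0
Move 5: B@(2,2) -> caps B=0 W=0
Move 6: W@(0,3) -> caps B=0 W=0
Move 7: B@(1,3) -> caps B=1 W=0
Move 8: W@(3,1) -> caps B=1 W=0
Move 9: B@(1,0) -> caps B=1 W=0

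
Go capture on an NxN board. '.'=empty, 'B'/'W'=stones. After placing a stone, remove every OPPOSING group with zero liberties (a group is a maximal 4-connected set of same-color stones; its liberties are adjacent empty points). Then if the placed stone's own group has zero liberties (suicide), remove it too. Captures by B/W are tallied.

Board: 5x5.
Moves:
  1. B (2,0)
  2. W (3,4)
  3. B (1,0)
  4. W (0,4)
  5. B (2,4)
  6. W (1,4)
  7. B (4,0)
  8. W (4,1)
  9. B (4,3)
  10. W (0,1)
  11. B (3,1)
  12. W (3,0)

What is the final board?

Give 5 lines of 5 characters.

Move 1: B@(2,0) -> caps B=0 W=0
Move 2: W@(3,4) -> caps B=0 W=0
Move 3: B@(1,0) -> caps B=0 W=0
Move 4: W@(0,4) -> caps B=0 W=0
Move 5: B@(2,4) -> caps B=0 W=0
Move 6: W@(1,4) -> caps B=0 W=0
Move 7: B@(4,0) -> caps B=0 W=0
Move 8: W@(4,1) -> caps B=0 W=0
Move 9: B@(4,3) -> caps B=0 W=0
Move 10: W@(0,1) -> caps B=0 W=0
Move 11: B@(3,1) -> caps B=0 W=0
Move 12: W@(3,0) -> caps B=0 W=1

Answer: .W..W
B...W
B...B
WB..W
.W.B.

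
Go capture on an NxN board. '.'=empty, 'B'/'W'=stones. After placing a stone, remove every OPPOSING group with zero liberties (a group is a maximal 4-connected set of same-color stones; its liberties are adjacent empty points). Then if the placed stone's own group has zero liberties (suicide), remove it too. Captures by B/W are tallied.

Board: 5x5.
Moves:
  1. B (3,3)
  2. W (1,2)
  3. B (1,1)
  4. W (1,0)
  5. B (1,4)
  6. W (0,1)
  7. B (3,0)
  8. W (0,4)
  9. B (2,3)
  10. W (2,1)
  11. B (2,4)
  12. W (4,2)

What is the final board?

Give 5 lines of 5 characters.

Move 1: B@(3,3) -> caps B=0 W=0
Move 2: W@(1,2) -> caps B=0 W=0
Move 3: B@(1,1) -> caps B=0 W=0
Move 4: W@(1,0) -> caps B=0 W=0
Move 5: B@(1,4) -> caps B=0 W=0
Move 6: W@(0,1) -> caps B=0 W=0
Move 7: B@(3,0) -> caps B=0 W=0
Move 8: W@(0,4) -> caps B=0 W=0
Move 9: B@(2,3) -> caps B=0 W=0
Move 10: W@(2,1) -> caps B=0 W=1
Move 11: B@(2,4) -> caps B=0 W=1
Move 12: W@(4,2) -> caps B=0 W=1

Answer: .W..W
W.W.B
.W.BB
B..B.
..W..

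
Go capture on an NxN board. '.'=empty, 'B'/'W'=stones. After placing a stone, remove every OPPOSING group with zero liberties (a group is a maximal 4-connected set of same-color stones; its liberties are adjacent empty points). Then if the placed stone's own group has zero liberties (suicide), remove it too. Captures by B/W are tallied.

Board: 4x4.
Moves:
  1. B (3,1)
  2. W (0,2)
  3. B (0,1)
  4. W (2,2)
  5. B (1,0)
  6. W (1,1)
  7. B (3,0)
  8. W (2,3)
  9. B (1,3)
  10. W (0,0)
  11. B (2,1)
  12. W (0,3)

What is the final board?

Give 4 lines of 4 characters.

Move 1: B@(3,1) -> caps B=0 W=0
Move 2: W@(0,2) -> caps B=0 W=0
Move 3: B@(0,1) -> caps B=0 W=0
Move 4: W@(2,2) -> caps B=0 W=0
Move 5: B@(1,0) -> caps B=0 W=0
Move 6: W@(1,1) -> caps B=0 W=0
Move 7: B@(3,0) -> caps B=0 W=0
Move 8: W@(2,3) -> caps B=0 W=0
Move 9: B@(1,3) -> caps B=0 W=0
Move 10: W@(0,0) -> caps B=0 W=1
Move 11: B@(2,1) -> caps B=0 W=1
Move 12: W@(0,3) -> caps B=0 W=1

Answer: W.WW
BW.B
.BWW
BB..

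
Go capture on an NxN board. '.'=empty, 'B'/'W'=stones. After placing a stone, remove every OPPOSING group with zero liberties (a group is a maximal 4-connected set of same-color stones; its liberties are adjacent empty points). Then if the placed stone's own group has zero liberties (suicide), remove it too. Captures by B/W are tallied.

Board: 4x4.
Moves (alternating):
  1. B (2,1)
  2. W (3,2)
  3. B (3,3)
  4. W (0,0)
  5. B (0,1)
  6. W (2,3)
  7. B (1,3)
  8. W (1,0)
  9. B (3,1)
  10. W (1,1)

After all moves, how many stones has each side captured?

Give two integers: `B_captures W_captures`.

Answer: 0 1

Derivation:
Move 1: B@(2,1) -> caps B=0 W=0
Move 2: W@(3,2) -> caps B=0 W=0
Move 3: B@(3,3) -> caps B=0 W=0
Move 4: W@(0,0) -> caps B=0 W=0
Move 5: B@(0,1) -> caps B=0 W=0
Move 6: W@(2,3) -> caps B=0 W=1
Move 7: B@(1,3) -> caps B=0 W=1
Move 8: W@(1,0) -> caps B=0 W=1
Move 9: B@(3,1) -> caps B=0 W=1
Move 10: W@(1,1) -> caps B=0 W=1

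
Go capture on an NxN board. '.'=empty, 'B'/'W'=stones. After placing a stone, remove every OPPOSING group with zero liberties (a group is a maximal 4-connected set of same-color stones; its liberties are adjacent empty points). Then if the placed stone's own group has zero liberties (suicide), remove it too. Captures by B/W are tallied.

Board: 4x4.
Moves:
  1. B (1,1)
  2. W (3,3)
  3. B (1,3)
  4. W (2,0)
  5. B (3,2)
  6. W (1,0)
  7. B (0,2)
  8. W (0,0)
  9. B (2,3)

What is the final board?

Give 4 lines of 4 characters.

Answer: W.B.
WB.B
W..B
..B.

Derivation:
Move 1: B@(1,1) -> caps B=0 W=0
Move 2: W@(3,3) -> caps B=0 W=0
Move 3: B@(1,3) -> caps B=0 W=0
Move 4: W@(2,0) -> caps B=0 W=0
Move 5: B@(3,2) -> caps B=0 W=0
Move 6: W@(1,0) -> caps B=0 W=0
Move 7: B@(0,2) -> caps B=0 W=0
Move 8: W@(0,0) -> caps B=0 W=0
Move 9: B@(2,3) -> caps B=1 W=0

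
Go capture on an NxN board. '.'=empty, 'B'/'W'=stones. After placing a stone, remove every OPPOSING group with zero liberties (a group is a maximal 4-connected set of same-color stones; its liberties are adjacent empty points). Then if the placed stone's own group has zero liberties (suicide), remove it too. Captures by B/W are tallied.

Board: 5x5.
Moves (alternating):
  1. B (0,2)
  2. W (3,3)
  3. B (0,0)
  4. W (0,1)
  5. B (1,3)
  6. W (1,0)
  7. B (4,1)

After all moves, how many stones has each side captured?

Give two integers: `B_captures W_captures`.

Move 1: B@(0,2) -> caps B=0 W=0
Move 2: W@(3,3) -> caps B=0 W=0
Move 3: B@(0,0) -> caps B=0 W=0
Move 4: W@(0,1) -> caps B=0 W=0
Move 5: B@(1,3) -> caps B=0 W=0
Move 6: W@(1,0) -> caps B=0 W=1
Move 7: B@(4,1) -> caps B=0 W=1

Answer: 0 1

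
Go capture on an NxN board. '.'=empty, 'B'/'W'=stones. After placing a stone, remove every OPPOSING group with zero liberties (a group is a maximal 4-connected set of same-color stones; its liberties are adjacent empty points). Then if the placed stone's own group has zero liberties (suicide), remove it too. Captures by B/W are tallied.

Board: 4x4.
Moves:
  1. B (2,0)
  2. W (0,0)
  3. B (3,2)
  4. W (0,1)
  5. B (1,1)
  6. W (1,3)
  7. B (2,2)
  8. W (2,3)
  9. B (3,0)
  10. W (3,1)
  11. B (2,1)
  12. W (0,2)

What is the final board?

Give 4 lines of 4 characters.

Answer: WWW.
.B.W
BBBW
B.B.

Derivation:
Move 1: B@(2,0) -> caps B=0 W=0
Move 2: W@(0,0) -> caps B=0 W=0
Move 3: B@(3,2) -> caps B=0 W=0
Move 4: W@(0,1) -> caps B=0 W=0
Move 5: B@(1,1) -> caps B=0 W=0
Move 6: W@(1,3) -> caps B=0 W=0
Move 7: B@(2,2) -> caps B=0 W=0
Move 8: W@(2,3) -> caps B=0 W=0
Move 9: B@(3,0) -> caps B=0 W=0
Move 10: W@(3,1) -> caps B=0 W=0
Move 11: B@(2,1) -> caps B=1 W=0
Move 12: W@(0,2) -> caps B=1 W=0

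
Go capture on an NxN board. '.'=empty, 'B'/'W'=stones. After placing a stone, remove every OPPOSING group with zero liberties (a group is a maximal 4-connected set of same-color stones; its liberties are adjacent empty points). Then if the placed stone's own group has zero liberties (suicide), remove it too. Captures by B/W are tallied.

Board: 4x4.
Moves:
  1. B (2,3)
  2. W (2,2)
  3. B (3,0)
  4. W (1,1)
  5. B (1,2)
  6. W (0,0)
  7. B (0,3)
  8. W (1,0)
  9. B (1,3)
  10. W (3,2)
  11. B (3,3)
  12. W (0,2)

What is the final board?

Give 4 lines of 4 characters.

Answer: W.W.
WW..
..W.
B.W.

Derivation:
Move 1: B@(2,3) -> caps B=0 W=0
Move 2: W@(2,2) -> caps B=0 W=0
Move 3: B@(3,0) -> caps B=0 W=0
Move 4: W@(1,1) -> caps B=0 W=0
Move 5: B@(1,2) -> caps B=0 W=0
Move 6: W@(0,0) -> caps B=0 W=0
Move 7: B@(0,3) -> caps B=0 W=0
Move 8: W@(1,0) -> caps B=0 W=0
Move 9: B@(1,3) -> caps B=0 W=0
Move 10: W@(3,2) -> caps B=0 W=0
Move 11: B@(3,3) -> caps B=0 W=0
Move 12: W@(0,2) -> caps B=0 W=5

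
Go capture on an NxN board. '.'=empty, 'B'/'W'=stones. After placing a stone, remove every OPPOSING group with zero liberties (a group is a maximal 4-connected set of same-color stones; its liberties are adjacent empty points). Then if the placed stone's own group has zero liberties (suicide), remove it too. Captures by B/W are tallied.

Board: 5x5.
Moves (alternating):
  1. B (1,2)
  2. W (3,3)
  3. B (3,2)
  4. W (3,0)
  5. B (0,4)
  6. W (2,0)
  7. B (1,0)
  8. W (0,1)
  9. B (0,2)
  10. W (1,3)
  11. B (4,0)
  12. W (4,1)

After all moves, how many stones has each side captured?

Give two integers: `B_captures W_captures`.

Move 1: B@(1,2) -> caps B=0 W=0
Move 2: W@(3,3) -> caps B=0 W=0
Move 3: B@(3,2) -> caps B=0 W=0
Move 4: W@(3,0) -> caps B=0 W=0
Move 5: B@(0,4) -> caps B=0 W=0
Move 6: W@(2,0) -> caps B=0 W=0
Move 7: B@(1,0) -> caps B=0 W=0
Move 8: W@(0,1) -> caps B=0 W=0
Move 9: B@(0,2) -> caps B=0 W=0
Move 10: W@(1,3) -> caps B=0 W=0
Move 11: B@(4,0) -> caps B=0 W=0
Move 12: W@(4,1) -> caps B=0 W=1

Answer: 0 1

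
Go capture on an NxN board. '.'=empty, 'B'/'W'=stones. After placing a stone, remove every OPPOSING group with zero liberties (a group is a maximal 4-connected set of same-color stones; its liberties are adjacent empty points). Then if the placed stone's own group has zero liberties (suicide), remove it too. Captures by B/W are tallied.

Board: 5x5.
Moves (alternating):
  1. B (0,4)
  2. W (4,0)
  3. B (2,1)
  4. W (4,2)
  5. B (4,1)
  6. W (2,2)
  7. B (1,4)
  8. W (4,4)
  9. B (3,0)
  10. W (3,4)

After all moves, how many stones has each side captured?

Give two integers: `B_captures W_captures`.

Answer: 1 0

Derivation:
Move 1: B@(0,4) -> caps B=0 W=0
Move 2: W@(4,0) -> caps B=0 W=0
Move 3: B@(2,1) -> caps B=0 W=0
Move 4: W@(4,2) -> caps B=0 W=0
Move 5: B@(4,1) -> caps B=0 W=0
Move 6: W@(2,2) -> caps B=0 W=0
Move 7: B@(1,4) -> caps B=0 W=0
Move 8: W@(4,4) -> caps B=0 W=0
Move 9: B@(3,0) -> caps B=1 W=0
Move 10: W@(3,4) -> caps B=1 W=0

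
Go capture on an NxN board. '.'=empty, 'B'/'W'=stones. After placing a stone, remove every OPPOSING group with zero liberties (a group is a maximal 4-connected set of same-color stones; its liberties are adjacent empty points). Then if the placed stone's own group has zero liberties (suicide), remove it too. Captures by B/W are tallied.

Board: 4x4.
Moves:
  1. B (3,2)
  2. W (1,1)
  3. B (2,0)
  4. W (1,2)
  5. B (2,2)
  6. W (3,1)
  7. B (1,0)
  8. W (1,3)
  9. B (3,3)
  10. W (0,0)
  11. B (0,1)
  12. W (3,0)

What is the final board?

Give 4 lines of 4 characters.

Move 1: B@(3,2) -> caps B=0 W=0
Move 2: W@(1,1) -> caps B=0 W=0
Move 3: B@(2,0) -> caps B=0 W=0
Move 4: W@(1,2) -> caps B=0 W=0
Move 5: B@(2,2) -> caps B=0 W=0
Move 6: W@(3,1) -> caps B=0 W=0
Move 7: B@(1,0) -> caps B=0 W=0
Move 8: W@(1,3) -> caps B=0 W=0
Move 9: B@(3,3) -> caps B=0 W=0
Move 10: W@(0,0) -> caps B=0 W=0
Move 11: B@(0,1) -> caps B=1 W=0
Move 12: W@(3,0) -> caps B=1 W=0

Answer: .B..
BWWW
B.B.
WWBB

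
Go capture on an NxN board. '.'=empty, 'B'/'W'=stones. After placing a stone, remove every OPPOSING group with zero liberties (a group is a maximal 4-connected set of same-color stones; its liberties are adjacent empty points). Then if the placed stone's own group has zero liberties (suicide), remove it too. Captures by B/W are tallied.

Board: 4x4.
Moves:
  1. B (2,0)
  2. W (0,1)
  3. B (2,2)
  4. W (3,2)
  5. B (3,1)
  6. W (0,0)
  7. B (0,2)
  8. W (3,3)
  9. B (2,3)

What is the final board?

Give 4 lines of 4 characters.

Move 1: B@(2,0) -> caps B=0 W=0
Move 2: W@(0,1) -> caps B=0 W=0
Move 3: B@(2,2) -> caps B=0 W=0
Move 4: W@(3,2) -> caps B=0 W=0
Move 5: B@(3,1) -> caps B=0 W=0
Move 6: W@(0,0) -> caps B=0 W=0
Move 7: B@(0,2) -> caps B=0 W=0
Move 8: W@(3,3) -> caps B=0 W=0
Move 9: B@(2,3) -> caps B=2 W=0

Answer: WWB.
....
B.BB
.B..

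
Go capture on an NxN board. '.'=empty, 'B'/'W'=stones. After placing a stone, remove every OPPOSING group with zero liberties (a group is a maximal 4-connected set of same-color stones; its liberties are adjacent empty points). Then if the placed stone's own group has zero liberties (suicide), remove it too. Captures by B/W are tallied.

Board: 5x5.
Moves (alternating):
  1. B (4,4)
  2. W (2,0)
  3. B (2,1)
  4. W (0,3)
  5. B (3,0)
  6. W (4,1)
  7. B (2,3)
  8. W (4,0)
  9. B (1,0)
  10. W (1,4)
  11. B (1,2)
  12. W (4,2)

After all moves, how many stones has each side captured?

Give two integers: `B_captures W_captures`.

Move 1: B@(4,4) -> caps B=0 W=0
Move 2: W@(2,0) -> caps B=0 W=0
Move 3: B@(2,1) -> caps B=0 W=0
Move 4: W@(0,3) -> caps B=0 W=0
Move 5: B@(3,0) -> caps B=0 W=0
Move 6: W@(4,1) -> caps B=0 W=0
Move 7: B@(2,3) -> caps B=0 W=0
Move 8: W@(4,0) -> caps B=0 W=0
Move 9: B@(1,0) -> caps B=1 W=0
Move 10: W@(1,4) -> caps B=1 W=0
Move 11: B@(1,2) -> caps B=1 W=0
Move 12: W@(4,2) -> caps B=1 W=0

Answer: 1 0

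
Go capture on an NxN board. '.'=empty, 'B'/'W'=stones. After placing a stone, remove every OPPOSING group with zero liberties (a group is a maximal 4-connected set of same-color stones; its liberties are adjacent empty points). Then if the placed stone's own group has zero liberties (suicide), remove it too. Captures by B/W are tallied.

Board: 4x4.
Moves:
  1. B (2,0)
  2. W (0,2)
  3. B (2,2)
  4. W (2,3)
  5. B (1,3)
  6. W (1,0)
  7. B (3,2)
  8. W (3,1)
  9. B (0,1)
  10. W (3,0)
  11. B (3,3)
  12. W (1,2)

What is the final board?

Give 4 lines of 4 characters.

Answer: .BW.
W.WB
B.B.
WWBB

Derivation:
Move 1: B@(2,0) -> caps B=0 W=0
Move 2: W@(0,2) -> caps B=0 W=0
Move 3: B@(2,2) -> caps B=0 W=0
Move 4: W@(2,3) -> caps B=0 W=0
Move 5: B@(1,3) -> caps B=0 W=0
Move 6: W@(1,0) -> caps B=0 W=0
Move 7: B@(3,2) -> caps B=0 W=0
Move 8: W@(3,1) -> caps B=0 W=0
Move 9: B@(0,1) -> caps B=0 W=0
Move 10: W@(3,0) -> caps B=0 W=0
Move 11: B@(3,3) -> caps B=1 W=0
Move 12: W@(1,2) -> caps B=1 W=0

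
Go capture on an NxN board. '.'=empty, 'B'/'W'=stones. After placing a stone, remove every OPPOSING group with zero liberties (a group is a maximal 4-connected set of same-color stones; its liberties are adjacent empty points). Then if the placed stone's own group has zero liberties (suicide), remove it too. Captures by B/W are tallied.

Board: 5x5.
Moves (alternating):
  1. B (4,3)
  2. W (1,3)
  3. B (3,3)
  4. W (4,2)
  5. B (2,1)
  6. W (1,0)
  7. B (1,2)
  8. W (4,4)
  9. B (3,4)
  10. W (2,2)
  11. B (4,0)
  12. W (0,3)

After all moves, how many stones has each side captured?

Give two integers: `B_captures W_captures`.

Move 1: B@(4,3) -> caps B=0 W=0
Move 2: W@(1,3) -> caps B=0 W=0
Move 3: B@(3,3) -> caps B=0 W=0
Move 4: W@(4,2) -> caps B=0 W=0
Move 5: B@(2,1) -> caps B=0 W=0
Move 6: W@(1,0) -> caps B=0 W=0
Move 7: B@(1,2) -> caps B=0 W=0
Move 8: W@(4,4) -> caps B=0 W=0
Move 9: B@(3,4) -> caps B=1 W=0
Move 10: W@(2,2) -> caps B=1 W=0
Move 11: B@(4,0) -> caps B=1 W=0
Move 12: W@(0,3) -> caps B=1 W=0

Answer: 1 0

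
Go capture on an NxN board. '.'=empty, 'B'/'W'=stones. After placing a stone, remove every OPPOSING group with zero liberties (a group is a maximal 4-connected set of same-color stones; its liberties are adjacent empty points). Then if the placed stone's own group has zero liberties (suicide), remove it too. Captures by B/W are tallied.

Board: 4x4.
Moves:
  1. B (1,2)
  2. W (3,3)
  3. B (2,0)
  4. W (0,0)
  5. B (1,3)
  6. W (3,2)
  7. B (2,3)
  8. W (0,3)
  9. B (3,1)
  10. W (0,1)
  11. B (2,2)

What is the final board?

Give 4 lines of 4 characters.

Move 1: B@(1,2) -> caps B=0 W=0
Move 2: W@(3,3) -> caps B=0 W=0
Move 3: B@(2,0) -> caps B=0 W=0
Move 4: W@(0,0) -> caps B=0 W=0
Move 5: B@(1,3) -> caps B=0 W=0
Move 6: W@(3,2) -> caps B=0 W=0
Move 7: B@(2,3) -> caps B=0 W=0
Move 8: W@(0,3) -> caps B=0 W=0
Move 9: B@(3,1) -> caps B=0 W=0
Move 10: W@(0,1) -> caps B=0 W=0
Move 11: B@(2,2) -> caps B=2 W=0

Answer: WW.W
..BB
B.BB
.B..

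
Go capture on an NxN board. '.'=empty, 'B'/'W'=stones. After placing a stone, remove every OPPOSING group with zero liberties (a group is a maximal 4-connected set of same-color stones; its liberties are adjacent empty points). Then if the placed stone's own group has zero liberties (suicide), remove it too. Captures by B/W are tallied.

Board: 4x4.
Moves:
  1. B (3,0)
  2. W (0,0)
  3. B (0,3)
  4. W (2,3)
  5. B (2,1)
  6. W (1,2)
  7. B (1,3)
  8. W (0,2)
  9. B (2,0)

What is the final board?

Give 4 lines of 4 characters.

Move 1: B@(3,0) -> caps B=0 W=0
Move 2: W@(0,0) -> caps B=0 W=0
Move 3: B@(0,3) -> caps B=0 W=0
Move 4: W@(2,3) -> caps B=0 W=0
Move 5: B@(2,1) -> caps B=0 W=0
Move 6: W@(1,2) -> caps B=0 W=0
Move 7: B@(1,3) -> caps B=0 W=0
Move 8: W@(0,2) -> caps B=0 W=2
Move 9: B@(2,0) -> caps B=0 W=2

Answer: W.W.
..W.
BB.W
B...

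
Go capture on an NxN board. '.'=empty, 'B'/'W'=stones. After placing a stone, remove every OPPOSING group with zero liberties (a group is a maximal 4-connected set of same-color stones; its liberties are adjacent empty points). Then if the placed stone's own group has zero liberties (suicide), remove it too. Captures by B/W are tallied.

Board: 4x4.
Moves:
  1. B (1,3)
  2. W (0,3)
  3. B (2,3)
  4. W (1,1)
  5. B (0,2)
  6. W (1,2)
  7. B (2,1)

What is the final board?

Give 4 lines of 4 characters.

Move 1: B@(1,3) -> caps B=0 W=0
Move 2: W@(0,3) -> caps B=0 W=0
Move 3: B@(2,3) -> caps B=0 W=0
Move 4: W@(1,1) -> caps B=0 W=0
Move 5: B@(0,2) -> caps B=1 W=0
Move 6: W@(1,2) -> caps B=1 W=0
Move 7: B@(2,1) -> caps B=1 W=0

Answer: ..B.
.WWB
.B.B
....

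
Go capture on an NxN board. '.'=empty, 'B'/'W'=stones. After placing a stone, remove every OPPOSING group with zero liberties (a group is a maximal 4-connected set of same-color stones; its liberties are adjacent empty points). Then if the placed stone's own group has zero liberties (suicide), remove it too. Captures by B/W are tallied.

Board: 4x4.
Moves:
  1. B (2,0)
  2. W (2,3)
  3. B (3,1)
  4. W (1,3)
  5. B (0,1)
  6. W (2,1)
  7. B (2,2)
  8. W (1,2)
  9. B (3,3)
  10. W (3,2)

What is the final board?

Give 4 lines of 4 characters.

Move 1: B@(2,0) -> caps B=0 W=0
Move 2: W@(2,3) -> caps B=0 W=0
Move 3: B@(3,1) -> caps B=0 W=0
Move 4: W@(1,3) -> caps B=0 W=0
Move 5: B@(0,1) -> caps B=0 W=0
Move 6: W@(2,1) -> caps B=0 W=0
Move 7: B@(2,2) -> caps B=0 W=0
Move 8: W@(1,2) -> caps B=0 W=0
Move 9: B@(3,3) -> caps B=0 W=0
Move 10: W@(3,2) -> caps B=0 W=2

Answer: .B..
..WW
BW.W
.BW.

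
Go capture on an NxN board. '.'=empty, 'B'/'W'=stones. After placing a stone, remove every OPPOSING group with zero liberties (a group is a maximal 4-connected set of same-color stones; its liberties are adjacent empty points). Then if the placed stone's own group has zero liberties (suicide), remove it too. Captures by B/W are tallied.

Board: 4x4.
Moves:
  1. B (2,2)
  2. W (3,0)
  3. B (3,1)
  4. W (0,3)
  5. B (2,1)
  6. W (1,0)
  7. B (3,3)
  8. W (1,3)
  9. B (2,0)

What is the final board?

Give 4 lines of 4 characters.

Answer: ...W
W..W
BBB.
.B.B

Derivation:
Move 1: B@(2,2) -> caps B=0 W=0
Move 2: W@(3,0) -> caps B=0 W=0
Move 3: B@(3,1) -> caps B=0 W=0
Move 4: W@(0,3) -> caps B=0 W=0
Move 5: B@(2,1) -> caps B=0 W=0
Move 6: W@(1,0) -> caps B=0 W=0
Move 7: B@(3,3) -> caps B=0 W=0
Move 8: W@(1,3) -> caps B=0 W=0
Move 9: B@(2,0) -> caps B=1 W=0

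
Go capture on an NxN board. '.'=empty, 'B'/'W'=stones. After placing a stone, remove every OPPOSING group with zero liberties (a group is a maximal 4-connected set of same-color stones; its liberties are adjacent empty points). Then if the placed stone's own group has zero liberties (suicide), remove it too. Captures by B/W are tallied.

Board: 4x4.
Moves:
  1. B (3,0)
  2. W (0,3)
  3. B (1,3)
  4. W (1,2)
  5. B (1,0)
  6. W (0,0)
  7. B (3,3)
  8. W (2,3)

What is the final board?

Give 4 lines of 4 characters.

Move 1: B@(3,0) -> caps B=0 W=0
Move 2: W@(0,3) -> caps B=0 W=0
Move 3: B@(1,3) -> caps B=0 W=0
Move 4: W@(1,2) -> caps B=0 W=0
Move 5: B@(1,0) -> caps B=0 W=0
Move 6: W@(0,0) -> caps B=0 W=0
Move 7: B@(3,3) -> caps B=0 W=0
Move 8: W@(2,3) -> caps B=0 W=1

Answer: W..W
B.W.
...W
B..B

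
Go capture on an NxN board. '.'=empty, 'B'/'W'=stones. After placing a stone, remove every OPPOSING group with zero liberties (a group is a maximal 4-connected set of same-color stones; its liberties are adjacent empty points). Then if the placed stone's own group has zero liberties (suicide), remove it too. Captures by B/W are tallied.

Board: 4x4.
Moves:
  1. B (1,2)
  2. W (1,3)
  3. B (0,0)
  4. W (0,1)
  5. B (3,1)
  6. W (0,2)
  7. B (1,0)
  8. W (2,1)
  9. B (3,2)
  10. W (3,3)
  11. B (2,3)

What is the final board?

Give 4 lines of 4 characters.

Answer: BWW.
B.BW
.W.B
.BB.

Derivation:
Move 1: B@(1,2) -> caps B=0 W=0
Move 2: W@(1,3) -> caps B=0 W=0
Move 3: B@(0,0) -> caps B=0 W=0
Move 4: W@(0,1) -> caps B=0 W=0
Move 5: B@(3,1) -> caps B=0 W=0
Move 6: W@(0,2) -> caps B=0 W=0
Move 7: B@(1,0) -> caps B=0 W=0
Move 8: W@(2,1) -> caps B=0 W=0
Move 9: B@(3,2) -> caps B=0 W=0
Move 10: W@(3,3) -> caps B=0 W=0
Move 11: B@(2,3) -> caps B=1 W=0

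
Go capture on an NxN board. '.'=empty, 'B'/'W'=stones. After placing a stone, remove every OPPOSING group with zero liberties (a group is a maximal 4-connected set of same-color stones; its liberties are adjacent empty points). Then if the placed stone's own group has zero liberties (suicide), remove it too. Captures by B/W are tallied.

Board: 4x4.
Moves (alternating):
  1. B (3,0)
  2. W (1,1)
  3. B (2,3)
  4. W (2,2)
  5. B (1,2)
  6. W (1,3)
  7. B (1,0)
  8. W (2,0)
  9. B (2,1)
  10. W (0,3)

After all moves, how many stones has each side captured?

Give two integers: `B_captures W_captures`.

Move 1: B@(3,0) -> caps B=0 W=0
Move 2: W@(1,1) -> caps B=0 W=0
Move 3: B@(2,3) -> caps B=0 W=0
Move 4: W@(2,2) -> caps B=0 W=0
Move 5: B@(1,2) -> caps B=0 W=0
Move 6: W@(1,3) -> caps B=0 W=0
Move 7: B@(1,0) -> caps B=0 W=0
Move 8: W@(2,0) -> caps B=0 W=0
Move 9: B@(2,1) -> caps B=1 W=0
Move 10: W@(0,3) -> caps B=1 W=0

Answer: 1 0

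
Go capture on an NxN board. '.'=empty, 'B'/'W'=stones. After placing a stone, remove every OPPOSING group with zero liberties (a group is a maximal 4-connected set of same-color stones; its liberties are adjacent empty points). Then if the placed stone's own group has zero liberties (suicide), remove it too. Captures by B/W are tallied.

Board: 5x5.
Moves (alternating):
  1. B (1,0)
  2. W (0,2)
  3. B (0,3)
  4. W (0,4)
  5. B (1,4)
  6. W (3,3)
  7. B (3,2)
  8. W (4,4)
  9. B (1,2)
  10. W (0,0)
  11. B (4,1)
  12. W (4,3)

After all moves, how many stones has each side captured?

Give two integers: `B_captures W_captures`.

Move 1: B@(1,0) -> caps B=0 W=0
Move 2: W@(0,2) -> caps B=0 W=0
Move 3: B@(0,3) -> caps B=0 W=0
Move 4: W@(0,4) -> caps B=0 W=0
Move 5: B@(1,4) -> caps B=1 W=0
Move 6: W@(3,3) -> caps B=1 W=0
Move 7: B@(3,2) -> caps B=1 W=0
Move 8: W@(4,4) -> caps B=1 W=0
Move 9: B@(1,2) -> caps B=1 W=0
Move 10: W@(0,0) -> caps B=1 W=0
Move 11: B@(4,1) -> caps B=1 W=0
Move 12: W@(4,3) -> caps B=1 W=0

Answer: 1 0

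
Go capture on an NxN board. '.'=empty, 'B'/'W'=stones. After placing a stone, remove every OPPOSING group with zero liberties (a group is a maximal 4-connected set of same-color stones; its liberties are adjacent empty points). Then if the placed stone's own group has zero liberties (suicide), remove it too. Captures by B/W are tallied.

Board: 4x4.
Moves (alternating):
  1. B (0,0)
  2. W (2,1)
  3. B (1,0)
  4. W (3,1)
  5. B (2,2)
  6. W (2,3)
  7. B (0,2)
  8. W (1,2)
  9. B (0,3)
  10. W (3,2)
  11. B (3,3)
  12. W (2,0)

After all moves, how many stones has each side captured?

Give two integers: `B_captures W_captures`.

Move 1: B@(0,0) -> caps B=0 W=0
Move 2: W@(2,1) -> caps B=0 W=0
Move 3: B@(1,0) -> caps B=0 W=0
Move 4: W@(3,1) -> caps B=0 W=0
Move 5: B@(2,2) -> caps B=0 W=0
Move 6: W@(2,3) -> caps B=0 W=0
Move 7: B@(0,2) -> caps B=0 W=0
Move 8: W@(1,2) -> caps B=0 W=0
Move 9: B@(0,3) -> caps B=0 W=0
Move 10: W@(3,2) -> caps B=0 W=1
Move 11: B@(3,3) -> caps B=0 W=1
Move 12: W@(2,0) -> caps B=0 W=1

Answer: 0 1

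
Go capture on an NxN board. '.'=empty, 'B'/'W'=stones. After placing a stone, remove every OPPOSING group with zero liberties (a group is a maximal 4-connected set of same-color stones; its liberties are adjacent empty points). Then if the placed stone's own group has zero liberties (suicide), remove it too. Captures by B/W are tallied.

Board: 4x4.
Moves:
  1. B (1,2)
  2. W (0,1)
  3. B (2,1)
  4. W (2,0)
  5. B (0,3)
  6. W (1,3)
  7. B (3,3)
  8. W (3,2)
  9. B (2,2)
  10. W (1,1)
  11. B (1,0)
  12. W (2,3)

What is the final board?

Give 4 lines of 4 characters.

Answer: .W.B
BWBW
WBBW
..W.

Derivation:
Move 1: B@(1,2) -> caps B=0 W=0
Move 2: W@(0,1) -> caps B=0 W=0
Move 3: B@(2,1) -> caps B=0 W=0
Move 4: W@(2,0) -> caps B=0 W=0
Move 5: B@(0,3) -> caps B=0 W=0
Move 6: W@(1,3) -> caps B=0 W=0
Move 7: B@(3,3) -> caps B=0 W=0
Move 8: W@(3,2) -> caps B=0 W=0
Move 9: B@(2,2) -> caps B=0 W=0
Move 10: W@(1,1) -> caps B=0 W=0
Move 11: B@(1,0) -> caps B=0 W=0
Move 12: W@(2,3) -> caps B=0 W=1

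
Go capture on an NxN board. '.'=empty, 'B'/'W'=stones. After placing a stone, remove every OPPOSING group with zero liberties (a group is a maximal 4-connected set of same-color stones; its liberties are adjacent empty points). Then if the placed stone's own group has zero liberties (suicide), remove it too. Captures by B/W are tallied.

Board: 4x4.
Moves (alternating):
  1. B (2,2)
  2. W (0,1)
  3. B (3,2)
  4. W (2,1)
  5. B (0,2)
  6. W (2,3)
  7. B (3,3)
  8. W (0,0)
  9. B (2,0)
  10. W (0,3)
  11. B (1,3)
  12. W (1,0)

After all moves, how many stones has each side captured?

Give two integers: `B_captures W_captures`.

Move 1: B@(2,2) -> caps B=0 W=0
Move 2: W@(0,1) -> caps B=0 W=0
Move 3: B@(3,2) -> caps B=0 W=0
Move 4: W@(2,1) -> caps B=0 W=0
Move 5: B@(0,2) -> caps B=0 W=0
Move 6: W@(2,3) -> caps B=0 W=0
Move 7: B@(3,3) -> caps B=0 W=0
Move 8: W@(0,0) -> caps B=0 W=0
Move 9: B@(2,0) -> caps B=0 W=0
Move 10: W@(0,3) -> caps B=0 W=0
Move 11: B@(1,3) -> caps B=2 W=0
Move 12: W@(1,0) -> caps B=2 W=0

Answer: 2 0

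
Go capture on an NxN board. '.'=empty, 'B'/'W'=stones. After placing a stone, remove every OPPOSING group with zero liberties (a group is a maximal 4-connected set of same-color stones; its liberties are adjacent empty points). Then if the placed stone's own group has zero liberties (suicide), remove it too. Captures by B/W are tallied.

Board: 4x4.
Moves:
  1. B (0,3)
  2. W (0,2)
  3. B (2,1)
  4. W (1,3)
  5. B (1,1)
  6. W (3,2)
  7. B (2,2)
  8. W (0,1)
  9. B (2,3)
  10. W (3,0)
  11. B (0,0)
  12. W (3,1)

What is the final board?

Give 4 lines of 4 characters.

Answer: BWW.
.B.W
.BBB
WWW.

Derivation:
Move 1: B@(0,3) -> caps B=0 W=0
Move 2: W@(0,2) -> caps B=0 W=0
Move 3: B@(2,1) -> caps B=0 W=0
Move 4: W@(1,3) -> caps B=0 W=1
Move 5: B@(1,1) -> caps B=0 W=1
Move 6: W@(3,2) -> caps B=0 W=1
Move 7: B@(2,2) -> caps B=0 W=1
Move 8: W@(0,1) -> caps B=0 W=1
Move 9: B@(2,3) -> caps B=0 W=1
Move 10: W@(3,0) -> caps B=0 W=1
Move 11: B@(0,0) -> caps B=0 W=1
Move 12: W@(3,1) -> caps B=0 W=1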